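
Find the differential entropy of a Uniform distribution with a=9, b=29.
2.9957 nats

We have X ~ Uniform(a=9, b=29).

The differential entropy measures the uncertainty or information content of the distribution.

For a Uniform distribution with a=9, b=29:
h(X) = 2.9957 nats

(In bits, this would be 4.3219 bits.)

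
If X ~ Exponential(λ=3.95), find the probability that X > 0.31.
0.293905

We have X ~ Exponential(λ=3.95).

P(X > 0.31) = 1 - P(X ≤ 0.31)
                = 1 - F(0.31)
                = 1 - 0.706095
                = 0.293905

So there's approximately a 29.4% chance that X exceeds 0.31.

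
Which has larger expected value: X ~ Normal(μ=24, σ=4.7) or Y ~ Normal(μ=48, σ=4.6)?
Y has larger mean (48.0000 > 24.0000)

Compute the expected value for each distribution:

X ~ Normal(μ=24, σ=4.7):
E[X] = 24.0000

Y ~ Normal(μ=48, σ=4.6):
E[Y] = 48.0000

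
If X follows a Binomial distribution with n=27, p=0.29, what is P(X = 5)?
0.088452

We have X ~ Binomial(n=27, p=0.29).

For a Binomial distribution, the PMF gives us the probability of each outcome.

Using the PMF formula:
P(X = 5) = 0.088452

Rounded to 4 decimal places: 0.0885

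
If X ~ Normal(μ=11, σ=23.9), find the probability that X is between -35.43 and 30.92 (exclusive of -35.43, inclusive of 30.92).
0.771683

We have X ~ Normal(μ=11, σ=23.9).

To find P(-35.43 < X ≤ 30.92), we use:
P(-35.43 < X ≤ 30.92) = P(X ≤ 30.92) - P(X ≤ -35.43)
                 = F(30.92) - F(-35.43)
                 = 0.797711 - 0.026028
                 = 0.771683

So there's approximately a 77.2% chance that X falls in this range.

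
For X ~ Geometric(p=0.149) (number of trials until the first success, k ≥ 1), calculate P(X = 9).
0.040985

We have X ~ Geometric(p=0.149) (number of trials until the first success, k ≥ 1).

For a Geometric distribution, the PMF gives us the probability of each outcome.

Using the PMF formula:
P(X = 9) = 0.040985

Rounded to 4 decimal places: 0.0410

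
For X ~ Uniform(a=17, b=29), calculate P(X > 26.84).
0.180000

We have X ~ Uniform(a=17, b=29).

P(X > 26.84) = 1 - P(X ≤ 26.84)
                = 1 - F(26.84)
                = 1 - 0.820000
                = 0.180000

So there's approximately a 18.0% chance that X exceeds 26.84.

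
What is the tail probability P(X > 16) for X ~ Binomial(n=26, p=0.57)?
0.254990

We have X ~ Binomial(n=26, p=0.57).

P(X > 16) = 1 - P(X ≤ 16)
                = 1 - F(16)
                = 1 - 0.745010
                = 0.254990

So there's approximately a 25.5% chance that X exceeds 16.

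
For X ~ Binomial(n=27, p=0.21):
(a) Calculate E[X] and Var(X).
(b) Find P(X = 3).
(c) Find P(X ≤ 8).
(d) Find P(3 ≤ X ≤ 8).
(a) E[X] = 5.6700, Var(X) = 4.4793
(b) P(X = 3) = 0.094588
(c) P(X ≤ 8) = 0.905170
(d) P(3 ≤ X ≤ 8) = 0.848393

We have X ~ Binomial(n=27, p=0.21).

(a) Moments:
E[X] = 5.6700
Var(X) = 4.4793
σ = √Var(X) = 2.1164

(b) Point probability using PMF:
P(X = 3) = 0.094588

(c) Cumulative probability using CDF:
P(X ≤ 8) = F(8) = 0.905170

(d) Range probability:
P(3 ≤ X ≤ 8) = P(X ≤ 8) - P(X ≤ 2)
                   = F(8) - F(2)
                   = 0.905170 - 0.056777
                   = 0.848393

This means approximately 84.8% of outcomes fall in the interval [3, 8].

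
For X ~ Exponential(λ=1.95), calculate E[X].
0.5128

We have X ~ Exponential(λ=1.95).

For an Exponential distribution with λ=1.95:
E[X] = 0.5128

This is the expected (average) value of X.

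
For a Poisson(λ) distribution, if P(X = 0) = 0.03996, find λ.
λ = 3.2199

For a Poisson(λ) distribution, the PMF at 0 is:
P(X = 0) = λ^0 e^(-λ) / 0! = e^(-λ)

Given P(X = 0) = 0.03996:
e^(-λ) = 0.03996
-λ = ln(0.03996)
λ = -ln(0.03996) = 3.2199

Verification: e^(-3.2199) = 0.03996 ✓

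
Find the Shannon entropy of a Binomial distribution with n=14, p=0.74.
1.9042 nats

We have X ~ Binomial(n=14, p=0.74).

The Shannon entropy measures the uncertainty or information content of the distribution.

For a Binomial distribution with n=14, p=0.74:
H(X) = 1.9042 nats

(In bits, this would be 2.7471 bits.)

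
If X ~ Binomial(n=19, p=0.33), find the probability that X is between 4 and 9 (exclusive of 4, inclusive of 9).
0.742957

We have X ~ Binomial(n=19, p=0.33).

To find P(4 < X ≤ 9), we use:
P(4 < X ≤ 9) = P(X ≤ 9) - P(X ≤ 4)
                 = F(9) - F(4)
                 = 0.939212 - 0.196256
                 = 0.742957

So there's approximately a 74.3% chance that X falls in this range.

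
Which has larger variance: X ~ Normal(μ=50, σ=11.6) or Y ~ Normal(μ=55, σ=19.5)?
Y has larger variance (380.2500 > 134.5600)

Compute the variance for each distribution:

X ~ Normal(μ=50, σ=11.6):
Var(X) = 134.5600

Y ~ Normal(μ=55, σ=19.5):
Var(Y) = 380.2500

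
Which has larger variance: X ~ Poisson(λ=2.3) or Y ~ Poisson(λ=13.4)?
Y has larger variance (13.4000 > 2.3000)

Compute the variance for each distribution:

X ~ Poisson(λ=2.3):
Var(X) = 2.3000

Y ~ Poisson(λ=13.4):
Var(Y) = 13.4000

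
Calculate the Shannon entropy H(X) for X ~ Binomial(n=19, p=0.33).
2.1337 nats

We have X ~ Binomial(n=19, p=0.33).

The Shannon entropy measures the uncertainty or information content of the distribution.

For a Binomial distribution with n=19, p=0.33:
H(X) = 2.1337 nats

(In bits, this would be 3.0782 bits.)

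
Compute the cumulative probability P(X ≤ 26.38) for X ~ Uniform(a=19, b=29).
0.738000

We have X ~ Uniform(a=19, b=29).

The CDF gives us P(X ≤ k).

Using the CDF:
P(X ≤ 26.38) = 0.738000

This means there's approximately a 73.8% chance that X is at most 26.38.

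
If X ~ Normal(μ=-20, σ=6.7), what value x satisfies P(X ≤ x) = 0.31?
-23.3222

We have X ~ Normal(μ=-20, σ=6.7).

We want to find x such that P(X ≤ x) = 0.31.

This is the 31st percentile, which means 31% of values fall below this point.

Using the inverse CDF (quantile function):
x = F⁻¹(0.31) = -23.3222

Verification: P(X ≤ -23.3222) = 0.31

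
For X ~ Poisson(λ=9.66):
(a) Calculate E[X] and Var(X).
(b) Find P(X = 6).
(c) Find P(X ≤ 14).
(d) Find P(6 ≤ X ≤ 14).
(a) E[X] = 9.6600, Var(X) = 9.6600
(b) P(X = 6) = 0.071986
(c) P(X ≤ 14) = 0.933053
(d) P(6 ≤ X ≤ 14) = 0.851960

We have X ~ Poisson(λ=9.66).

(a) Moments:
E[X] = 9.6600
Var(X) = 9.6600
σ = √Var(X) = 3.1081

(b) Point probability using PMF:
P(X = 6) = 0.071986

(c) Cumulative probability using CDF:
P(X ≤ 14) = F(14) = 0.933053

(d) Range probability:
P(6 ≤ X ≤ 14) = P(X ≤ 14) - P(X ≤ 5)
                   = F(14) - F(5)
                   = 0.933053 - 0.081093
                   = 0.851960

This means approximately 85.2% of outcomes fall in the interval [6, 14].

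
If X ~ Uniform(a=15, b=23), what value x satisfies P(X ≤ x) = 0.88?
22.0400

We have X ~ Uniform(a=15, b=23).

We want to find x such that P(X ≤ x) = 0.88.

This is the 88th percentile, which means 88% of values fall below this point.

Using the inverse CDF (quantile function):
x = F⁻¹(0.88) = 22.0400

Verification: P(X ≤ 22.0400) = 0.88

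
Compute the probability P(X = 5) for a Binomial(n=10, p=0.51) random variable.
0.245602

We have X ~ Binomial(n=10, p=0.51).

For a Binomial distribution, the PMF gives us the probability of each outcome.

Using the PMF formula:
P(X = 5) = 0.245602

Rounded to 4 decimal places: 0.2456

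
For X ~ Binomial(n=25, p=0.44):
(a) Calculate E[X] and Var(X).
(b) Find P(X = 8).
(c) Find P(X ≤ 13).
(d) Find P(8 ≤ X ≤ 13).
(a) E[X] = 11.0000, Var(X) = 6.1600
(b) P(X = 8) = 0.079593
(c) P(X ≤ 13) = 0.843080
(d) P(8 ≤ X ≤ 13) = 0.765774

We have X ~ Binomial(n=25, p=0.44).

(a) Moments:
E[X] = 11.0000
Var(X) = 6.1600
σ = √Var(X) = 2.4819

(b) Point probability using PMF:
P(X = 8) = 0.079593

(c) Cumulative probability using CDF:
P(X ≤ 13) = F(13) = 0.843080

(d) Range probability:
P(8 ≤ X ≤ 13) = P(X ≤ 13) - P(X ≤ 7)
                   = F(13) - F(7)
                   = 0.843080 - 0.077306
                   = 0.765774

This means approximately 76.6% of outcomes fall in the interval [8, 13].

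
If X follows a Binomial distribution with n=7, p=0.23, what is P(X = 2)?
0.300697

We have X ~ Binomial(n=7, p=0.23).

For a Binomial distribution, the PMF gives us the probability of each outcome.

Using the PMF formula:
P(X = 2) = 0.300697

Rounded to 4 decimal places: 0.3007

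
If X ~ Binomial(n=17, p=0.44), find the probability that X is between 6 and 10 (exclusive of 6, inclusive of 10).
0.609985

We have X ~ Binomial(n=17, p=0.44).

To find P(6 < X ≤ 10), we use:
P(6 < X ≤ 10) = P(X ≤ 10) - P(X ≤ 6)
                 = F(10) - F(6)
                 = 0.929529 - 0.319543
                 = 0.609985

So there's approximately a 61.0% chance that X falls in this range.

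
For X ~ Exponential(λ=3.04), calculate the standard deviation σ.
0.3289

We have X ~ Exponential(λ=3.04).

For an Exponential distribution with λ=3.04:
σ = √Var(X) = 0.3289

The standard deviation is the square root of the variance.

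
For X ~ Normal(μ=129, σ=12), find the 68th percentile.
134.6124

We have X ~ Normal(μ=129, σ=12).

We want to find x such that P(X ≤ x) = 0.68.

This is the 68th percentile, which means 68% of values fall below this point.

Using the inverse CDF (quantile function):
x = F⁻¹(0.68) = 134.6124

Verification: P(X ≤ 134.6124) = 0.68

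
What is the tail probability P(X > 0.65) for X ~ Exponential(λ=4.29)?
0.061513

We have X ~ Exponential(λ=4.29).

P(X > 0.65) = 1 - P(X ≤ 0.65)
                = 1 - F(0.65)
                = 1 - 0.938487
                = 0.061513

So there's approximately a 6.2% chance that X exceeds 0.65.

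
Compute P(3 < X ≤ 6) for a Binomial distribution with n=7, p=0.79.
0.768556

We have X ~ Binomial(n=7, p=0.79).

To find P(3 < X ≤ 6), we use:
P(3 < X ≤ 6) = P(X ≤ 6) - P(X ≤ 3)
                 = F(6) - F(3)
                 = 0.807961 - 0.039405
                 = 0.768556

So there's approximately a 76.9% chance that X falls in this range.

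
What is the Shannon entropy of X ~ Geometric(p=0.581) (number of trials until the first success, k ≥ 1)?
1.1703 nats

We have X ~ Geometric(p=0.581) (number of trials until the first success, k ≥ 1).

The Shannon entropy measures the uncertainty or information content of the distribution.

For a Geometric distribution with p=0.581 (number of trials until the first success, k ≥ 1):
H(X) = 1.1703 nats

(In bits, this would be 1.6884 bits.)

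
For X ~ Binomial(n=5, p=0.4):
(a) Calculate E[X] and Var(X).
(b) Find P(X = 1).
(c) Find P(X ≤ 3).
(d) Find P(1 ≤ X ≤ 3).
(a) E[X] = 2.0000, Var(X) = 1.2000
(b) P(X = 1) = 0.259200
(c) P(X ≤ 3) = 0.912960
(d) P(1 ≤ X ≤ 3) = 0.835200

We have X ~ Binomial(n=5, p=0.4).

(a) Moments:
E[X] = 2.0000
Var(X) = 1.2000
σ = √Var(X) = 1.0954

(b) Point probability using PMF:
P(X = 1) = 0.259200

(c) Cumulative probability using CDF:
P(X ≤ 3) = F(3) = 0.912960

(d) Range probability:
P(1 ≤ X ≤ 3) = P(X ≤ 3) - P(X ≤ 0)
                   = F(3) - F(0)
                   = 0.912960 - 0.077760
                   = 0.835200

This means approximately 83.5% of outcomes fall in the interval [1, 3].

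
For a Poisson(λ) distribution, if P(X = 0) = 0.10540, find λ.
λ = 2.2500

For a Poisson(λ) distribution, the PMF at 0 is:
P(X = 0) = λ^0 e^(-λ) / 0! = e^(-λ)

Given P(X = 0) = 0.10540:
e^(-λ) = 0.10540
-λ = ln(0.10540)
λ = -ln(0.10540) = 2.2500

Verification: e^(-2.2500) = 0.10540 ✓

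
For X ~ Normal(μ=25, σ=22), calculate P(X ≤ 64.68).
0.964356

We have X ~ Normal(μ=25, σ=22).

The CDF gives us P(X ≤ k).

Using the CDF:
P(X ≤ 64.68) = 0.964356

This means there's approximately a 96.4% chance that X is at most 64.68.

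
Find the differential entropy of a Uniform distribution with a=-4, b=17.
3.0445 nats

We have X ~ Uniform(a=-4, b=17).

The differential entropy measures the uncertainty or information content of the distribution.

For a Uniform distribution with a=-4, b=17:
h(X) = 3.0445 nats

(In bits, this would be 4.3923 bits.)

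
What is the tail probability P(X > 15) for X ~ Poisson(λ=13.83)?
0.313931

We have X ~ Poisson(λ=13.83).

P(X > 15) = 1 - P(X ≤ 15)
                = 1 - F(15)
                = 1 - 0.686069
                = 0.313931

So there's approximately a 31.4% chance that X exceeds 15.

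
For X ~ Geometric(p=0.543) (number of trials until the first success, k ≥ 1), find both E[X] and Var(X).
E[X] = 1.8416, Var(X) = 1.5499

We have X ~ Geometric(p=0.543) (number of trials until the first success, k ≥ 1).

For a Geometric distribution with p=0.543 (number of trials until the first success, k ≥ 1):

Expected value:
E[X] = 1.8416

Variance:
Var(X) = 1.5499

Standard deviation:
σ = √Var(X) = 1.2450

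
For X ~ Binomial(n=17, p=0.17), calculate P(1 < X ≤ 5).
0.756497

We have X ~ Binomial(n=17, p=0.17).

To find P(1 < X ≤ 5), we use:
P(1 < X ≤ 5) = P(X ≤ 5) - P(X ≤ 1)
                 = F(5) - F(1)
                 = 0.945206 - 0.188709
                 = 0.756497

So there's approximately a 75.6% chance that X falls in this range.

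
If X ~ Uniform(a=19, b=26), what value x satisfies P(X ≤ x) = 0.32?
21.2400

We have X ~ Uniform(a=19, b=26).

We want to find x such that P(X ≤ x) = 0.32.

This is the 32nd percentile, which means 32% of values fall below this point.

Using the inverse CDF (quantile function):
x = F⁻¹(0.32) = 21.2400

Verification: P(X ≤ 21.2400) = 0.32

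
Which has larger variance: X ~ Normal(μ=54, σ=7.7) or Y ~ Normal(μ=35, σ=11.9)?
Y has larger variance (141.6100 > 59.2900)

Compute the variance for each distribution:

X ~ Normal(μ=54, σ=7.7):
Var(X) = 59.2900

Y ~ Normal(μ=35, σ=11.9):
Var(Y) = 141.6100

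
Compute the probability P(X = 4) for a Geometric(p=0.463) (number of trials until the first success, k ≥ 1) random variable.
0.071697

We have X ~ Geometric(p=0.463) (number of trials until the first success, k ≥ 1).

For a Geometric distribution, the PMF gives us the probability of each outcome.

Using the PMF formula:
P(X = 4) = 0.071697

Rounded to 4 decimal places: 0.0717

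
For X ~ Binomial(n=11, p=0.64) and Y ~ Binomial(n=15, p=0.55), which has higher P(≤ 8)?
X has higher probability (P(X ≤ 8) = 0.8186 > P(Y ≤ 8) = 0.5478)

Compute P(≤ 8) for each distribution:

X ~ Binomial(n=11, p=0.64):
P(X ≤ 8) = 0.8186

Y ~ Binomial(n=15, p=0.55):
P(Y ≤ 8) = 0.5478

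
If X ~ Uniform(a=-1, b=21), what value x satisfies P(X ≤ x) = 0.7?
14.4000

We have X ~ Uniform(a=-1, b=21).

We want to find x such that P(X ≤ x) = 0.7.

This is the 70th percentile, which means 70% of values fall below this point.

Using the inverse CDF (quantile function):
x = F⁻¹(0.7) = 14.4000

Verification: P(X ≤ 14.4000) = 0.7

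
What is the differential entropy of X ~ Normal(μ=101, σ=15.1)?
4.1336 nats

We have X ~ Normal(μ=101, σ=15.1).

The differential entropy measures the uncertainty or information content of the distribution.

For a Normal distribution with μ=101, σ=15.1:
h(X) = 4.1336 nats

(In bits, this would be 5.9636 bits.)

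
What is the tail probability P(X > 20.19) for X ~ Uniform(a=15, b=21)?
0.135000

We have X ~ Uniform(a=15, b=21).

P(X > 20.19) = 1 - P(X ≤ 20.19)
                = 1 - F(20.19)
                = 1 - 0.865000
                = 0.135000

So there's approximately a 13.5% chance that X exceeds 20.19.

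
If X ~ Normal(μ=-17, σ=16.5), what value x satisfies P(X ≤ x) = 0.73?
-6.8886

We have X ~ Normal(μ=-17, σ=16.5).

We want to find x such that P(X ≤ x) = 0.73.

This is the 73rd percentile, which means 73% of values fall below this point.

Using the inverse CDF (quantile function):
x = F⁻¹(0.73) = -6.8886

Verification: P(X ≤ -6.8886) = 0.73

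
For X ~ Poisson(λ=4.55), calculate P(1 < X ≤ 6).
0.765944

We have X ~ Poisson(λ=4.55).

To find P(1 < X ≤ 6), we use:
P(1 < X ≤ 6) = P(X ≤ 6) - P(X ≤ 1)
                 = F(6) - F(1)
                 = 0.824592 - 0.058648
                 = 0.765944

So there's approximately a 76.6% chance that X falls in this range.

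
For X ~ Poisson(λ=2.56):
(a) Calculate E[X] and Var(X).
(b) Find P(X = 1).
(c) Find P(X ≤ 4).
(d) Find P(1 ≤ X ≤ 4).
(a) E[X] = 2.5600, Var(X) = 2.5600
(b) P(X = 1) = 0.197900
(c) P(X ≤ 4) = 0.883019
(d) P(1 ≤ X ≤ 4) = 0.805714

We have X ~ Poisson(λ=2.56).

(a) Moments:
E[X] = 2.5600
Var(X) = 2.5600
σ = √Var(X) = 1.6000

(b) Point probability using PMF:
P(X = 1) = 0.197900

(c) Cumulative probability using CDF:
P(X ≤ 4) = F(4) = 0.883019

(d) Range probability:
P(1 ≤ X ≤ 4) = P(X ≤ 4) - P(X ≤ 0)
                   = F(4) - F(0)
                   = 0.883019 - 0.077305
                   = 0.805714

This means approximately 80.6% of outcomes fall in the interval [1, 4].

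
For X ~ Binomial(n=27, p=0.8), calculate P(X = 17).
0.019453

We have X ~ Binomial(n=27, p=0.8).

For a Binomial distribution, the PMF gives us the probability of each outcome.

Using the PMF formula:
P(X = 17) = 0.019453

Rounded to 4 decimal places: 0.0195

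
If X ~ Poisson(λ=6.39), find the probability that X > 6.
0.456085

We have X ~ Poisson(λ=6.39).

P(X > 6) = 1 - P(X ≤ 6)
                = 1 - F(6)
                = 1 - 0.543915
                = 0.456085

So there's approximately a 45.6% chance that X exceeds 6.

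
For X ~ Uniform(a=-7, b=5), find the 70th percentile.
1.4000

We have X ~ Uniform(a=-7, b=5).

We want to find x such that P(X ≤ x) = 0.7.

This is the 70th percentile, which means 70% of values fall below this point.

Using the inverse CDF (quantile function):
x = F⁻¹(0.7) = 1.4000

Verification: P(X ≤ 1.4000) = 0.7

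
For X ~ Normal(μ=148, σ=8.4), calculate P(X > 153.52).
0.255545

We have X ~ Normal(μ=148, σ=8.4).

P(X > 153.52) = 1 - P(X ≤ 153.52)
                = 1 - F(153.52)
                = 1 - 0.744455
                = 0.255545

So there's approximately a 25.6% chance that X exceeds 153.52.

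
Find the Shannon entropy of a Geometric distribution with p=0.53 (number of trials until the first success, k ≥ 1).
1.3044 nats

We have X ~ Geometric(p=0.53) (number of trials until the first success, k ≥ 1).

The Shannon entropy measures the uncertainty or information content of the distribution.

For a Geometric distribution with p=0.53 (number of trials until the first success, k ≥ 1):
H(X) = 1.3044 nats

(In bits, this would be 1.8819 bits.)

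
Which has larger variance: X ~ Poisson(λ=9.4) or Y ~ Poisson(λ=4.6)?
X has larger variance (9.4000 > 4.6000)

Compute the variance for each distribution:

X ~ Poisson(λ=9.4):
Var(X) = 9.4000

Y ~ Poisson(λ=4.6):
Var(Y) = 4.6000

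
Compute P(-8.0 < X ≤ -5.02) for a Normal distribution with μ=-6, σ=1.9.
0.550744

We have X ~ Normal(μ=-6, σ=1.9).

To find P(-8.0 < X ≤ -5.02), we use:
P(-8.0 < X ≤ -5.02) = P(X ≤ -5.02) - P(X ≤ -8.0)
                 = F(-5.02) - F(-8.0)
                 = 0.696999 - 0.146255
                 = 0.550744

So there's approximately a 55.1% chance that X falls in this range.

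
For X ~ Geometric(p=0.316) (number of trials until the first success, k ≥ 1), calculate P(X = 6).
0.047312

We have X ~ Geometric(p=0.316) (number of trials until the first success, k ≥ 1).

For a Geometric distribution, the PMF gives us the probability of each outcome.

Using the PMF formula:
P(X = 6) = 0.047312

Rounded to 4 decimal places: 0.0473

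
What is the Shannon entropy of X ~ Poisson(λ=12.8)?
2.6869 nats

We have X ~ Poisson(λ=12.8).

The Shannon entropy measures the uncertainty or information content of the distribution.

For a Poisson distribution with λ=12.8:
H(X) = 2.6869 nats

(In bits, this would be 3.8763 bits.)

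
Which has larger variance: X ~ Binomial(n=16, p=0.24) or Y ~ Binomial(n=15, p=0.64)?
Y has larger variance (3.4560 > 2.9184)

Compute the variance for each distribution:

X ~ Binomial(n=16, p=0.24):
Var(X) = 2.9184

Y ~ Binomial(n=15, p=0.64):
Var(Y) = 3.4560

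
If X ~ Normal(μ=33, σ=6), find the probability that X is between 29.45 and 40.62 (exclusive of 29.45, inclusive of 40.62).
0.620921

We have X ~ Normal(μ=33, σ=6).

To find P(29.45 < X ≤ 40.62), we use:
P(29.45 < X ≤ 40.62) = P(X ≤ 40.62) - P(X ≤ 29.45)
                 = F(40.62) - F(29.45)
                 = 0.897958 - 0.277037
                 = 0.620921

So there's approximately a 62.1% chance that X falls in this range.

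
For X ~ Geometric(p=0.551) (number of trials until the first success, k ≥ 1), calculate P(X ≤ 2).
0.798399

We have X ~ Geometric(p=0.551) (number of trials until the first success, k ≥ 1).

The CDF gives us P(X ≤ k).

Using the CDF:
P(X ≤ 2) = 0.798399

This means there's approximately a 79.8% chance that X is at most 2.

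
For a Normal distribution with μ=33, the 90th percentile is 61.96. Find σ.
σ = 22.5976

For X ~ Normal(μ, σ), the p-th percentile satisfies x = μ + z_p × σ,
where z_p = Φ⁻¹(p) is the standard normal quantile.

Step 1: z_{0.9} = Φ⁻¹(0.9) = 1.2816

Step 2: Solve for σ:
61.96 = 33 + 1.2816 × σ
σ = (61.96 - 33) / 1.2816
σ = 28.96 / 1.2816
σ = 22.5976

Verification: μ + z × σ = 33 + 1.2816 × 22.5976 = 61.96 ✓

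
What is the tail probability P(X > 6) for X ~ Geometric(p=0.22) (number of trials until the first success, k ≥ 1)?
0.225200

We have X ~ Geometric(p=0.22) (number of trials until the first success, k ≥ 1).

P(X > 6) = 1 - P(X ≤ 6)
                = 1 - F(6)
                = 1 - 0.774800
                = 0.225200

So there's approximately a 22.5% chance that X exceeds 6.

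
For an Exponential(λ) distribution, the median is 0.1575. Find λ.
λ = 4.4009

For X ~ Exponential(λ), the CDF is F(x) = 1 - e^(-λx).
The median m satisfies F(m) = 0.5:
1 - e^(-λm) = 0.5
e^(-λm) = 0.5
λm = ln(2)
m = ln(2) / λ

Given m = 0.1575:
λ = ln(2) / 0.1575 = 0.693147 / 0.1575 = 4.4009

Verification: ln(2) / 4.4009 = 0.1575 ✓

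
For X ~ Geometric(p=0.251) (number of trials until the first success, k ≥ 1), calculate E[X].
3.9841

We have X ~ Geometric(p=0.251) (number of trials until the first success, k ≥ 1).

For a Geometric distribution with p=0.251 (number of trials until the first success, k ≥ 1):
E[X] = 3.9841

This is the expected (average) value of X.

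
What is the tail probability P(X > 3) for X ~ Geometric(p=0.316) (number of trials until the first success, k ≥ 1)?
0.320014

We have X ~ Geometric(p=0.316) (number of trials until the first success, k ≥ 1).

P(X > 3) = 1 - P(X ≤ 3)
                = 1 - F(3)
                = 1 - 0.679986
                = 0.320014

So there's approximately a 32.0% chance that X exceeds 3.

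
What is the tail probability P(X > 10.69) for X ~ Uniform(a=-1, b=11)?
0.025833

We have X ~ Uniform(a=-1, b=11).

P(X > 10.69) = 1 - P(X ≤ 10.69)
                = 1 - F(10.69)
                = 1 - 0.974167
                = 0.025833

So there's approximately a 2.6% chance that X exceeds 10.69.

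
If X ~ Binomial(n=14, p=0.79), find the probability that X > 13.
0.036879

We have X ~ Binomial(n=14, p=0.79).

P(X > 13) = 1 - P(X ≤ 13)
                = 1 - F(13)
                = 1 - 0.963121
                = 0.036879

So there's approximately a 3.7% chance that X exceeds 13.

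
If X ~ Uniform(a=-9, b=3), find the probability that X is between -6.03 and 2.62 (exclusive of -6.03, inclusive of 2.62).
0.720833

We have X ~ Uniform(a=-9, b=3).

To find P(-6.03 < X ≤ 2.62), we use:
P(-6.03 < X ≤ 2.62) = P(X ≤ 2.62) - P(X ≤ -6.03)
                 = F(2.62) - F(-6.03)
                 = 0.968333 - 0.247500
                 = 0.720833

So there's approximately a 72.1% chance that X falls in this range.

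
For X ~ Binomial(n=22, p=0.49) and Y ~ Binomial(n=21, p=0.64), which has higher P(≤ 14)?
X has higher probability (P(X ≤ 14) = 0.9445 > P(Y ≤ 14) = 0.6784)

Compute P(≤ 14) for each distribution:

X ~ Binomial(n=22, p=0.49):
P(X ≤ 14) = 0.9445

Y ~ Binomial(n=21, p=0.64):
P(Y ≤ 14) = 0.6784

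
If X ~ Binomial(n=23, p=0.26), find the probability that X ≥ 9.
0.117658

We have X ~ Binomial(n=23, p=0.26).

For discrete distributions, P(X ≥ 9) = 1 - P(X ≤ 8).

P(X ≤ 8) = 0.882342
P(X ≥ 9) = 1 - 0.882342 = 0.117658

So there's approximately a 11.8% chance that X is at least 9.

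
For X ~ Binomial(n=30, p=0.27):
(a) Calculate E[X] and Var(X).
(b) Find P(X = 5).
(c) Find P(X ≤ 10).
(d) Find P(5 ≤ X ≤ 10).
(a) E[X] = 8.1000, Var(X) = 5.9130
(b) P(X = 5) = 0.078293
(c) P(X ≤ 10) = 0.838703
(d) P(5 ≤ X ≤ 10) = 0.776006

We have X ~ Binomial(n=30, p=0.27).

(a) Moments:
E[X] = 8.1000
Var(X) = 5.9130
σ = √Var(X) = 2.4317

(b) Point probability using PMF:
P(X = 5) = 0.078293

(c) Cumulative probability using CDF:
P(X ≤ 10) = F(10) = 0.838703

(d) Range probability:
P(5 ≤ X ≤ 10) = P(X ≤ 10) - P(X ≤ 4)
                   = F(10) - F(4)
                   = 0.838703 - 0.062697
                   = 0.776006

This means approximately 77.6% of outcomes fall in the interval [5, 10].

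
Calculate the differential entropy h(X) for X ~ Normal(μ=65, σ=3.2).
2.5821 nats

We have X ~ Normal(μ=65, σ=3.2).

The differential entropy measures the uncertainty or information content of the distribution.

For a Normal distribution with μ=65, σ=3.2:
h(X) = 2.5821 nats

(In bits, this would be 3.7252 bits.)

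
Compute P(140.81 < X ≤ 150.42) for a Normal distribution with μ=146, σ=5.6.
0.608009

We have X ~ Normal(μ=146, σ=5.6).

To find P(140.81 < X ≤ 150.42), we use:
P(140.81 < X ≤ 150.42) = P(X ≤ 150.42) - P(X ≤ 140.81)
                 = F(150.42) - F(140.81)
                 = 0.785027 - 0.177019
                 = 0.608009

So there's approximately a 60.8% chance that X falls in this range.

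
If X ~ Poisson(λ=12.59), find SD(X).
3.5482

We have X ~ Poisson(λ=12.59).

For a Poisson distribution with λ=12.59:
σ = √Var(X) = 3.5482

The standard deviation is the square root of the variance.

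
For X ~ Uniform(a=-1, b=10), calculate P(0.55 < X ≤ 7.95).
0.672727

We have X ~ Uniform(a=-1, b=10).

To find P(0.55 < X ≤ 7.95), we use:
P(0.55 < X ≤ 7.95) = P(X ≤ 7.95) - P(X ≤ 0.55)
                 = F(7.95) - F(0.55)
                 = 0.813636 - 0.140909
                 = 0.672727

So there's approximately a 67.3% chance that X falls in this range.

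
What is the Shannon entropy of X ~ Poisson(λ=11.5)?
2.6325 nats

We have X ~ Poisson(λ=11.5).

The Shannon entropy measures the uncertainty or information content of the distribution.

For a Poisson distribution with λ=11.5:
H(X) = 2.6325 nats

(In bits, this would be 3.7979 bits.)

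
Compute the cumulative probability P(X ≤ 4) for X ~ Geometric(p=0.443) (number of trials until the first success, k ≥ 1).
0.903746

We have X ~ Geometric(p=0.443) (number of trials until the first success, k ≥ 1).

The CDF gives us P(X ≤ k).

Using the CDF:
P(X ≤ 4) = 0.903746

This means there's approximately a 90.4% chance that X is at most 4.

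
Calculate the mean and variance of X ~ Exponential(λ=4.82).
E[X] = 0.2075, Var(X) = 0.0430

We have X ~ Exponential(λ=4.82).

For an Exponential distribution with λ=4.82:

Expected value:
E[X] = 0.2075

Variance:
Var(X) = 0.0430

Standard deviation:
σ = √Var(X) = 0.2075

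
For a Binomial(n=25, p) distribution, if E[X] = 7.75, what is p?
p = 0.31

For a Binomial(n, p) distribution:
E[X] = n × p

Given n = 25 and E[X] = 7.75:
7.75 = 25 × p
p = 7.75 / 25 = 0.31

Verification: Binomial(25, 0.31) has E[X] = 7.75 ✓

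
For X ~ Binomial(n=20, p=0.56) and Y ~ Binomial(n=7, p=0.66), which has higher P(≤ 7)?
Y has higher probability (P(Y ≤ 7) = 1.0000 > P(X ≤ 7) = 0.0482)

Compute P(≤ 7) for each distribution:

X ~ Binomial(n=20, p=0.56):
P(X ≤ 7) = 0.0482

Y ~ Binomial(n=7, p=0.66):
P(Y ≤ 7) = 1.0000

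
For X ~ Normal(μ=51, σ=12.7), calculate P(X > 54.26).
0.398708

We have X ~ Normal(μ=51, σ=12.7).

P(X > 54.26) = 1 - P(X ≤ 54.26)
                = 1 - F(54.26)
                = 1 - 0.601292
                = 0.398708

So there's approximately a 39.9% chance that X exceeds 54.26.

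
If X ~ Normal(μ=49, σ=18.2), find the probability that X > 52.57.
0.422245

We have X ~ Normal(μ=49, σ=18.2).

P(X > 52.57) = 1 - P(X ≤ 52.57)
                = 1 - F(52.57)
                = 1 - 0.577755
                = 0.422245

So there's approximately a 42.2% chance that X exceeds 52.57.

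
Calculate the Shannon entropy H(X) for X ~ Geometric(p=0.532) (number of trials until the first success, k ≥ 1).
1.2991 nats

We have X ~ Geometric(p=0.532) (number of trials until the first success, k ≥ 1).

The Shannon entropy measures the uncertainty or information content of the distribution.

For a Geometric distribution with p=0.532 (number of trials until the first success, k ≥ 1):
H(X) = 1.2991 nats

(In bits, this would be 1.8741 bits.)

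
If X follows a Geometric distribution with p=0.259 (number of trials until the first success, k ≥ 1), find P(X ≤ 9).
0.932646

We have X ~ Geometric(p=0.259) (number of trials until the first success, k ≥ 1).

The CDF gives us P(X ≤ k).

Using the CDF:
P(X ≤ 9) = 0.932646

This means there's approximately a 93.3% chance that X is at most 9.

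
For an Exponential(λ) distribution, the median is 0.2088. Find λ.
λ = 3.3197

For X ~ Exponential(λ), the CDF is F(x) = 1 - e^(-λx).
The median m satisfies F(m) = 0.5:
1 - e^(-λm) = 0.5
e^(-λm) = 0.5
λm = ln(2)
m = ln(2) / λ

Given m = 0.2088:
λ = ln(2) / 0.2088 = 0.693147 / 0.2088 = 3.3197

Verification: ln(2) / 3.3197 = 0.2088 ✓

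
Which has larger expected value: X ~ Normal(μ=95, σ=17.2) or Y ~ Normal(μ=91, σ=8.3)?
X has larger mean (95.0000 > 91.0000)

Compute the expected value for each distribution:

X ~ Normal(μ=95, σ=17.2):
E[X] = 95.0000

Y ~ Normal(μ=91, σ=8.3):
E[Y] = 91.0000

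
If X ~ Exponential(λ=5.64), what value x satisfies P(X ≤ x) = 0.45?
0.1060

We have X ~ Exponential(λ=5.64).

We want to find x such that P(X ≤ x) = 0.45.

This is the 45th percentile, which means 45% of values fall below this point.

Using the inverse CDF (quantile function):
x = F⁻¹(0.45) = 0.1060

Verification: P(X ≤ 0.1060) = 0.45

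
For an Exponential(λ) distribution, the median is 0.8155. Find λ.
λ = 0.8500

For X ~ Exponential(λ), the CDF is F(x) = 1 - e^(-λx).
The median m satisfies F(m) = 0.5:
1 - e^(-λm) = 0.5
e^(-λm) = 0.5
λm = ln(2)
m = ln(2) / λ

Given m = 0.8155:
λ = ln(2) / 0.8155 = 0.693147 / 0.8155 = 0.8500

Verification: ln(2) / 0.8500 = 0.8155 ✓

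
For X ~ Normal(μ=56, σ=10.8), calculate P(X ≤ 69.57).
0.895529

We have X ~ Normal(μ=56, σ=10.8).

The CDF gives us P(X ≤ k).

Using the CDF:
P(X ≤ 69.57) = 0.895529

This means there's approximately a 89.6% chance that X is at most 69.57.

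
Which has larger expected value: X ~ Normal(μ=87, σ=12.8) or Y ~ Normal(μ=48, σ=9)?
X has larger mean (87.0000 > 48.0000)

Compute the expected value for each distribution:

X ~ Normal(μ=87, σ=12.8):
E[X] = 87.0000

Y ~ Normal(μ=48, σ=9):
E[Y] = 48.0000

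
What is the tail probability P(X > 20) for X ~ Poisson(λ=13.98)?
0.047339

We have X ~ Poisson(λ=13.98).

P(X > 20) = 1 - P(X ≤ 20)
                = 1 - F(20)
                = 1 - 0.952661
                = 0.047339

So there's approximately a 4.7% chance that X exceeds 20.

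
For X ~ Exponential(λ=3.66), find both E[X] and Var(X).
E[X] = 0.2732, Var(X) = 0.0747

We have X ~ Exponential(λ=3.66).

For an Exponential distribution with λ=3.66:

Expected value:
E[X] = 0.2732

Variance:
Var(X) = 0.0747

Standard deviation:
σ = √Var(X) = 0.2732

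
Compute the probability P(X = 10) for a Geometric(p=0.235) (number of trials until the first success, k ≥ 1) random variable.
0.021087

We have X ~ Geometric(p=0.235) (number of trials until the first success, k ≥ 1).

For a Geometric distribution, the PMF gives us the probability of each outcome.

Using the PMF formula:
P(X = 10) = 0.021087

Rounded to 4 decimal places: 0.0211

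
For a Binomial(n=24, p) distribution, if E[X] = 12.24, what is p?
p = 0.51

For a Binomial(n, p) distribution:
E[X] = n × p

Given n = 24 and E[X] = 12.24:
12.24 = 24 × p
p = 12.24 / 24 = 0.51

Verification: Binomial(24, 0.51) has E[X] = 12.24 ✓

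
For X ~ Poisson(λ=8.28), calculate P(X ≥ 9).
0.446474

We have X ~ Poisson(λ=8.28).

For discrete distributions, P(X ≥ 9) = 1 - P(X ≤ 8).

P(X ≤ 8) = 0.553526
P(X ≥ 9) = 1 - 0.553526 = 0.446474

So there's approximately a 44.6% chance that X is at least 9.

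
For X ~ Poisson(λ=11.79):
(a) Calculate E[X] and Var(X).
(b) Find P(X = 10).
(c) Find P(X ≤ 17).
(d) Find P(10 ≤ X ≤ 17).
(a) E[X] = 11.7900, Var(X) = 11.7900
(b) P(X = 10) = 0.108403
(c) P(X ≤ 17) = 0.944733
(d) P(10 ≤ X ≤ 17) = 0.683513

We have X ~ Poisson(λ=11.79).

(a) Moments:
E[X] = 11.7900
Var(X) = 11.7900
σ = √Var(X) = 3.4337

(b) Point probability using PMF:
P(X = 10) = 0.108403

(c) Cumulative probability using CDF:
P(X ≤ 17) = F(17) = 0.944733

(d) Range probability:
P(10 ≤ X ≤ 17) = P(X ≤ 17) - P(X ≤ 9)
                   = F(17) - F(9)
                   = 0.944733 - 0.261220
                   = 0.683513

This means approximately 68.4% of outcomes fall in the interval [10, 17].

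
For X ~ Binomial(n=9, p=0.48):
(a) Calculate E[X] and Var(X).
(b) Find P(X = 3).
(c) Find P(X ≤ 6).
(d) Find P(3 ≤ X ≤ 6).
(a) E[X] = 4.3200, Var(X) = 2.2464
(b) P(X = 3) = 0.183664
(c) P(X ≤ 6) = 0.928312
(d) P(3 ≤ X ≤ 6) = 0.817165

We have X ~ Binomial(n=9, p=0.48).

(a) Moments:
E[X] = 4.3200
Var(X) = 2.2464
σ = √Var(X) = 1.4988

(b) Point probability using PMF:
P(X = 3) = 0.183664

(c) Cumulative probability using CDF:
P(X ≤ 6) = F(6) = 0.928312

(d) Range probability:
P(3 ≤ X ≤ 6) = P(X ≤ 6) - P(X ≤ 2)
                   = F(6) - F(2)
                   = 0.928312 - 0.111147
                   = 0.817165

This means approximately 81.7% of outcomes fall in the interval [3, 6].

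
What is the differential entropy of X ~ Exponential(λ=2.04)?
0.2871 nats

We have X ~ Exponential(λ=2.04).

The differential entropy measures the uncertainty or information content of the distribution.

For an Exponential distribution with λ=2.04:
h(X) = 0.2871 nats

(In bits, this would be 0.4141 bits.)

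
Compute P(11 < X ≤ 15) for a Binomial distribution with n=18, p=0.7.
0.661744

We have X ~ Binomial(n=18, p=0.7).

To find P(11 < X ≤ 15), we use:
P(11 < X ≤ 15) = P(X ≤ 15) - P(X ≤ 11)
                 = F(15) - F(11)
                 = 0.940048 - 0.278304
                 = 0.661744

So there's approximately a 66.2% chance that X falls in this range.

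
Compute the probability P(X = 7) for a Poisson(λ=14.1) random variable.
0.016541

We have X ~ Poisson(λ=14.1).

For a Poisson distribution, the PMF gives us the probability of each outcome.

Using the PMF formula:
P(X = 7) = 0.016541

Rounded to 4 decimal places: 0.0165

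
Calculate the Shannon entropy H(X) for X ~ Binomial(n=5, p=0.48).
1.5227 nats

We have X ~ Binomial(n=5, p=0.48).

The Shannon entropy measures the uncertainty or information content of the distribution.

For a Binomial distribution with n=5, p=0.48:
H(X) = 1.5227 nats

(In bits, this would be 2.1967 bits.)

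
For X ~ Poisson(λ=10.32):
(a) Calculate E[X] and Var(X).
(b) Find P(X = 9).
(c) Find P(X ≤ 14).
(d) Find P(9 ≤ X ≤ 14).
(a) E[X] = 10.3200, Var(X) = 10.3200
(b) P(X = 9) = 0.120624
(c) P(X ≤ 14) = 0.898806
(d) P(9 ≤ X ≤ 14) = 0.600843

We have X ~ Poisson(λ=10.32).

(a) Moments:
E[X] = 10.3200
Var(X) = 10.3200
σ = √Var(X) = 3.2125

(b) Point probability using PMF:
P(X = 9) = 0.120624

(c) Cumulative probability using CDF:
P(X ≤ 14) = F(14) = 0.898806

(d) Range probability:
P(9 ≤ X ≤ 14) = P(X ≤ 14) - P(X ≤ 8)
                   = F(14) - F(8)
                   = 0.898806 - 0.297963
                   = 0.600843

This means approximately 60.1% of outcomes fall in the interval [9, 14].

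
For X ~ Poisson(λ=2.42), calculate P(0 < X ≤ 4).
0.812685

We have X ~ Poisson(λ=2.42).

To find P(0 < X ≤ 4), we use:
P(0 < X ≤ 4) = P(X ≤ 4) - P(X ≤ 0)
                 = F(4) - F(0)
                 = 0.901607 - 0.088922
                 = 0.812685

So there's approximately a 81.3% chance that X falls in this range.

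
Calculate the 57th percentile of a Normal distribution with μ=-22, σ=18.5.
-18.7371

We have X ~ Normal(μ=-22, σ=18.5).

We want to find x such that P(X ≤ x) = 0.57.

This is the 57th percentile, which means 57% of values fall below this point.

Using the inverse CDF (quantile function):
x = F⁻¹(0.57) = -18.7371

Verification: P(X ≤ -18.7371) = 0.57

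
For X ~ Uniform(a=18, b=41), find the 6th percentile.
19.3800

We have X ~ Uniform(a=18, b=41).

We want to find x such that P(X ≤ x) = 0.06.

This is the 6th percentile, which means 6% of values fall below this point.

Using the inverse CDF (quantile function):
x = F⁻¹(0.06) = 19.3800

Verification: P(X ≤ 19.3800) = 0.06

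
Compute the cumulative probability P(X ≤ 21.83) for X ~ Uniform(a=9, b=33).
0.534583

We have X ~ Uniform(a=9, b=33).

The CDF gives us P(X ≤ k).

Using the CDF:
P(X ≤ 21.83) = 0.534583

This means there's approximately a 53.5% chance that X is at most 21.83.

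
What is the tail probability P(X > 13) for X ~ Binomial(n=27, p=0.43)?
0.230295

We have X ~ Binomial(n=27, p=0.43).

P(X > 13) = 1 - P(X ≤ 13)
                = 1 - F(13)
                = 1 - 0.769705
                = 0.230295

So there's approximately a 23.0% chance that X exceeds 13.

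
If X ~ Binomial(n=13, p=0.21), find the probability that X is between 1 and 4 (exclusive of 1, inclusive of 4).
0.674734

We have X ~ Binomial(n=13, p=0.21).

To find P(1 < X ≤ 4), we use:
P(1 < X ≤ 4) = P(X ≤ 4) - P(X ≤ 1)
                 = F(4) - F(1)
                 = 0.882736 - 0.208002
                 = 0.674734

So there's approximately a 67.5% chance that X falls in this range.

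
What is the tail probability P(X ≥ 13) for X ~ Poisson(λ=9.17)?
0.136945

We have X ~ Poisson(λ=9.17).

For discrete distributions, P(X ≥ 13) = 1 - P(X ≤ 12).

P(X ≤ 12) = 0.863055
P(X ≥ 13) = 1 - 0.863055 = 0.136945

So there's approximately a 13.7% chance that X is at least 13.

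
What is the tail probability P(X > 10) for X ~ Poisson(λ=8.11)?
0.195181

We have X ~ Poisson(λ=8.11).

P(X > 10) = 1 - P(X ≤ 10)
                = 1 - F(10)
                = 1 - 0.804819
                = 0.195181

So there's approximately a 19.5% chance that X exceeds 10.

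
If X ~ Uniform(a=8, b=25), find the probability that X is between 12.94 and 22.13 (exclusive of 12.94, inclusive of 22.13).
0.540588

We have X ~ Uniform(a=8, b=25).

To find P(12.94 < X ≤ 22.13), we use:
P(12.94 < X ≤ 22.13) = P(X ≤ 22.13) - P(X ≤ 12.94)
                 = F(22.13) - F(12.94)
                 = 0.831176 - 0.290588
                 = 0.540588

So there's approximately a 54.1% chance that X falls in this range.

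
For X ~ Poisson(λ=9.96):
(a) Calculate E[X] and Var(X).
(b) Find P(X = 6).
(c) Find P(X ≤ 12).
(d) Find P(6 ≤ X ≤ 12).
(a) E[X] = 9.9600, Var(X) = 9.9600
(b) P(X = 6) = 0.064069
(c) P(X ≤ 12) = 0.795332
(d) P(6 ≤ X ≤ 12) = 0.726718

We have X ~ Poisson(λ=9.96).

(a) Moments:
E[X] = 9.9600
Var(X) = 9.9600
σ = √Var(X) = 3.1559

(b) Point probability using PMF:
P(X = 6) = 0.064069

(c) Cumulative probability using CDF:
P(X ≤ 12) = F(12) = 0.795332

(d) Range probability:
P(6 ≤ X ≤ 12) = P(X ≤ 12) - P(X ≤ 5)
                   = F(12) - F(5)
                   = 0.795332 - 0.068615
                   = 0.726718

This means approximately 72.7% of outcomes fall in the interval [6, 12].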